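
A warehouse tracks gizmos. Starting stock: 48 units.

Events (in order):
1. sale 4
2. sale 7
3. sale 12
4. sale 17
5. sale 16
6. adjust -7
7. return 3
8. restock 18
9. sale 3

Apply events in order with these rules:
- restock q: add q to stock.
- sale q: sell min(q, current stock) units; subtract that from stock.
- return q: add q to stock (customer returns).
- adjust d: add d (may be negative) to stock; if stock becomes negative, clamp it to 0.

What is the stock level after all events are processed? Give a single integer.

Processing events:
Start: stock = 48
  Event 1 (sale 4): sell min(4,48)=4. stock: 48 - 4 = 44. total_sold = 4
  Event 2 (sale 7): sell min(7,44)=7. stock: 44 - 7 = 37. total_sold = 11
  Event 3 (sale 12): sell min(12,37)=12. stock: 37 - 12 = 25. total_sold = 23
  Event 4 (sale 17): sell min(17,25)=17. stock: 25 - 17 = 8. total_sold = 40
  Event 5 (sale 16): sell min(16,8)=8. stock: 8 - 8 = 0. total_sold = 48
  Event 6 (adjust -7): 0 + -7 = 0 (clamped to 0)
  Event 7 (return 3): 0 + 3 = 3
  Event 8 (restock 18): 3 + 18 = 21
  Event 9 (sale 3): sell min(3,21)=3. stock: 21 - 3 = 18. total_sold = 51
Final: stock = 18, total_sold = 51

Answer: 18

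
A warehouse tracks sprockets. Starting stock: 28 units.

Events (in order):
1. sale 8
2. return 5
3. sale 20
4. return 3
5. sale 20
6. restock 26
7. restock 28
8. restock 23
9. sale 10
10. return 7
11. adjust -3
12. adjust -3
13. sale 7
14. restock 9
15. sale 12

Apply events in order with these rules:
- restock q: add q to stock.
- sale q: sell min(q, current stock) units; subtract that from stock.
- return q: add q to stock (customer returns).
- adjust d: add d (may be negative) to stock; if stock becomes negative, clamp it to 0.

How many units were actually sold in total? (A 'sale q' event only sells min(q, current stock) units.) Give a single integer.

Answer: 65

Derivation:
Processing events:
Start: stock = 28
  Event 1 (sale 8): sell min(8,28)=8. stock: 28 - 8 = 20. total_sold = 8
  Event 2 (return 5): 20 + 5 = 25
  Event 3 (sale 20): sell min(20,25)=20. stock: 25 - 20 = 5. total_sold = 28
  Event 4 (return 3): 5 + 3 = 8
  Event 5 (sale 20): sell min(20,8)=8. stock: 8 - 8 = 0. total_sold = 36
  Event 6 (restock 26): 0 + 26 = 26
  Event 7 (restock 28): 26 + 28 = 54
  Event 8 (restock 23): 54 + 23 = 77
  Event 9 (sale 10): sell min(10,77)=10. stock: 77 - 10 = 67. total_sold = 46
  Event 10 (return 7): 67 + 7 = 74
  Event 11 (adjust -3): 74 + -3 = 71
  Event 12 (adjust -3): 71 + -3 = 68
  Event 13 (sale 7): sell min(7,68)=7. stock: 68 - 7 = 61. total_sold = 53
  Event 14 (restock 9): 61 + 9 = 70
  Event 15 (sale 12): sell min(12,70)=12. stock: 70 - 12 = 58. total_sold = 65
Final: stock = 58, total_sold = 65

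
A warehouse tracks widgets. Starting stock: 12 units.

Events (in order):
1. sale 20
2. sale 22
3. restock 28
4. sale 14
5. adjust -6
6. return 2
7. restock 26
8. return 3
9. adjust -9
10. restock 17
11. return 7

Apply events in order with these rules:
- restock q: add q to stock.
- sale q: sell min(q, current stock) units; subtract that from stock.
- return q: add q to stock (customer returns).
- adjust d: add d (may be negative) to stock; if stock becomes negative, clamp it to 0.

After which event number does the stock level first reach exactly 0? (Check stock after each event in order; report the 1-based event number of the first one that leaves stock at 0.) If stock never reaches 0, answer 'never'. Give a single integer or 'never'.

Answer: 1

Derivation:
Processing events:
Start: stock = 12
  Event 1 (sale 20): sell min(20,12)=12. stock: 12 - 12 = 0. total_sold = 12
  Event 2 (sale 22): sell min(22,0)=0. stock: 0 - 0 = 0. total_sold = 12
  Event 3 (restock 28): 0 + 28 = 28
  Event 4 (sale 14): sell min(14,28)=14. stock: 28 - 14 = 14. total_sold = 26
  Event 5 (adjust -6): 14 + -6 = 8
  Event 6 (return 2): 8 + 2 = 10
  Event 7 (restock 26): 10 + 26 = 36
  Event 8 (return 3): 36 + 3 = 39
  Event 9 (adjust -9): 39 + -9 = 30
  Event 10 (restock 17): 30 + 17 = 47
  Event 11 (return 7): 47 + 7 = 54
Final: stock = 54, total_sold = 26

First zero at event 1.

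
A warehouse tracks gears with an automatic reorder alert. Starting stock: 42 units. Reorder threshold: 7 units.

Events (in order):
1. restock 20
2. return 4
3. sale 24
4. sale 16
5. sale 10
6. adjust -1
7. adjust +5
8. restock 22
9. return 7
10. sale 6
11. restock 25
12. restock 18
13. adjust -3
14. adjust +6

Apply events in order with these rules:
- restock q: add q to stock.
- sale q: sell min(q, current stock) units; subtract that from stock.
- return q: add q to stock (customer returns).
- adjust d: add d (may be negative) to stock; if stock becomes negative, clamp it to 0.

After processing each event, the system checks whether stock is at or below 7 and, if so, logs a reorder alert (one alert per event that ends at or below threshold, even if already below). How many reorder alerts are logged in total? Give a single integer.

Processing events:
Start: stock = 42
  Event 1 (restock 20): 42 + 20 = 62
  Event 2 (return 4): 62 + 4 = 66
  Event 3 (sale 24): sell min(24,66)=24. stock: 66 - 24 = 42. total_sold = 24
  Event 4 (sale 16): sell min(16,42)=16. stock: 42 - 16 = 26. total_sold = 40
  Event 5 (sale 10): sell min(10,26)=10. stock: 26 - 10 = 16. total_sold = 50
  Event 6 (adjust -1): 16 + -1 = 15
  Event 7 (adjust +5): 15 + 5 = 20
  Event 8 (restock 22): 20 + 22 = 42
  Event 9 (return 7): 42 + 7 = 49
  Event 10 (sale 6): sell min(6,49)=6. stock: 49 - 6 = 43. total_sold = 56
  Event 11 (restock 25): 43 + 25 = 68
  Event 12 (restock 18): 68 + 18 = 86
  Event 13 (adjust -3): 86 + -3 = 83
  Event 14 (adjust +6): 83 + 6 = 89
Final: stock = 89, total_sold = 56

Checking against threshold 7:
  After event 1: stock=62 > 7
  After event 2: stock=66 > 7
  After event 3: stock=42 > 7
  After event 4: stock=26 > 7
  After event 5: stock=16 > 7
  After event 6: stock=15 > 7
  After event 7: stock=20 > 7
  After event 8: stock=42 > 7
  After event 9: stock=49 > 7
  After event 10: stock=43 > 7
  After event 11: stock=68 > 7
  After event 12: stock=86 > 7
  After event 13: stock=83 > 7
  After event 14: stock=89 > 7
Alert events: []. Count = 0

Answer: 0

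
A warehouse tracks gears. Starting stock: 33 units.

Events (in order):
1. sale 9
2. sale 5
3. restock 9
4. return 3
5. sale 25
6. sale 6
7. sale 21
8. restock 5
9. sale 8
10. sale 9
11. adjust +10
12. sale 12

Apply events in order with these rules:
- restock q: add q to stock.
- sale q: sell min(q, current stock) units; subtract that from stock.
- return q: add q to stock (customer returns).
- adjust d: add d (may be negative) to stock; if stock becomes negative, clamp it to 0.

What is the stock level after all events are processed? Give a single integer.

Answer: 0

Derivation:
Processing events:
Start: stock = 33
  Event 1 (sale 9): sell min(9,33)=9. stock: 33 - 9 = 24. total_sold = 9
  Event 2 (sale 5): sell min(5,24)=5. stock: 24 - 5 = 19. total_sold = 14
  Event 3 (restock 9): 19 + 9 = 28
  Event 4 (return 3): 28 + 3 = 31
  Event 5 (sale 25): sell min(25,31)=25. stock: 31 - 25 = 6. total_sold = 39
  Event 6 (sale 6): sell min(6,6)=6. stock: 6 - 6 = 0. total_sold = 45
  Event 7 (sale 21): sell min(21,0)=0. stock: 0 - 0 = 0. total_sold = 45
  Event 8 (restock 5): 0 + 5 = 5
  Event 9 (sale 8): sell min(8,5)=5. stock: 5 - 5 = 0. total_sold = 50
  Event 10 (sale 9): sell min(9,0)=0. stock: 0 - 0 = 0. total_sold = 50
  Event 11 (adjust +10): 0 + 10 = 10
  Event 12 (sale 12): sell min(12,10)=10. stock: 10 - 10 = 0. total_sold = 60
Final: stock = 0, total_sold = 60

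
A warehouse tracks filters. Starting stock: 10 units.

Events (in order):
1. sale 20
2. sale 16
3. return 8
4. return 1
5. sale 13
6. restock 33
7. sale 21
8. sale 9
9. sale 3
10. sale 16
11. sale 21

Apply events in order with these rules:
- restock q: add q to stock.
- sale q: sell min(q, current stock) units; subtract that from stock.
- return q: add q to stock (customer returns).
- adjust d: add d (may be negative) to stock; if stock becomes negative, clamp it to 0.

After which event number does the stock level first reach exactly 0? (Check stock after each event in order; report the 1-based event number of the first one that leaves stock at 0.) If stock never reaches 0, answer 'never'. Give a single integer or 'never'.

Processing events:
Start: stock = 10
  Event 1 (sale 20): sell min(20,10)=10. stock: 10 - 10 = 0. total_sold = 10
  Event 2 (sale 16): sell min(16,0)=0. stock: 0 - 0 = 0. total_sold = 10
  Event 3 (return 8): 0 + 8 = 8
  Event 4 (return 1): 8 + 1 = 9
  Event 5 (sale 13): sell min(13,9)=9. stock: 9 - 9 = 0. total_sold = 19
  Event 6 (restock 33): 0 + 33 = 33
  Event 7 (sale 21): sell min(21,33)=21. stock: 33 - 21 = 12. total_sold = 40
  Event 8 (sale 9): sell min(9,12)=9. stock: 12 - 9 = 3. total_sold = 49
  Event 9 (sale 3): sell min(3,3)=3. stock: 3 - 3 = 0. total_sold = 52
  Event 10 (sale 16): sell min(16,0)=0. stock: 0 - 0 = 0. total_sold = 52
  Event 11 (sale 21): sell min(21,0)=0. stock: 0 - 0 = 0. total_sold = 52
Final: stock = 0, total_sold = 52

First zero at event 1.

Answer: 1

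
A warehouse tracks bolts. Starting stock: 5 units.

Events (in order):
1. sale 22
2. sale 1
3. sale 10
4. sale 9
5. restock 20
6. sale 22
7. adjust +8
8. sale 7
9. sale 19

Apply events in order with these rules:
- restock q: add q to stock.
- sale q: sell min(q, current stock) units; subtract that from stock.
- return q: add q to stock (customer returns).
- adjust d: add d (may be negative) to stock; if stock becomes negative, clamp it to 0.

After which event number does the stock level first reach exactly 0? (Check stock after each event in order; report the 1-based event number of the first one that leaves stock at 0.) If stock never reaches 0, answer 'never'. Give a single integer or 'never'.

Processing events:
Start: stock = 5
  Event 1 (sale 22): sell min(22,5)=5. stock: 5 - 5 = 0. total_sold = 5
  Event 2 (sale 1): sell min(1,0)=0. stock: 0 - 0 = 0. total_sold = 5
  Event 3 (sale 10): sell min(10,0)=0. stock: 0 - 0 = 0. total_sold = 5
  Event 4 (sale 9): sell min(9,0)=0. stock: 0 - 0 = 0. total_sold = 5
  Event 5 (restock 20): 0 + 20 = 20
  Event 6 (sale 22): sell min(22,20)=20. stock: 20 - 20 = 0. total_sold = 25
  Event 7 (adjust +8): 0 + 8 = 8
  Event 8 (sale 7): sell min(7,8)=7. stock: 8 - 7 = 1. total_sold = 32
  Event 9 (sale 19): sell min(19,1)=1. stock: 1 - 1 = 0. total_sold = 33
Final: stock = 0, total_sold = 33

First zero at event 1.

Answer: 1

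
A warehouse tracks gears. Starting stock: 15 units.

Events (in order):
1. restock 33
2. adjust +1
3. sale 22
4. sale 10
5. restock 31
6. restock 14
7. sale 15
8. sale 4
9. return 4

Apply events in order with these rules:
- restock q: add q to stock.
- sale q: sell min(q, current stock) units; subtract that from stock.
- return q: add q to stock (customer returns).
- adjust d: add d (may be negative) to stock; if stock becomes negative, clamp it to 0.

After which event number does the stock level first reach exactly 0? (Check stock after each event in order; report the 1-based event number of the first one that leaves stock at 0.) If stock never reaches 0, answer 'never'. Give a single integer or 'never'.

Answer: never

Derivation:
Processing events:
Start: stock = 15
  Event 1 (restock 33): 15 + 33 = 48
  Event 2 (adjust +1): 48 + 1 = 49
  Event 3 (sale 22): sell min(22,49)=22. stock: 49 - 22 = 27. total_sold = 22
  Event 4 (sale 10): sell min(10,27)=10. stock: 27 - 10 = 17. total_sold = 32
  Event 5 (restock 31): 17 + 31 = 48
  Event 6 (restock 14): 48 + 14 = 62
  Event 7 (sale 15): sell min(15,62)=15. stock: 62 - 15 = 47. total_sold = 47
  Event 8 (sale 4): sell min(4,47)=4. stock: 47 - 4 = 43. total_sold = 51
  Event 9 (return 4): 43 + 4 = 47
Final: stock = 47, total_sold = 51

Stock never reaches 0.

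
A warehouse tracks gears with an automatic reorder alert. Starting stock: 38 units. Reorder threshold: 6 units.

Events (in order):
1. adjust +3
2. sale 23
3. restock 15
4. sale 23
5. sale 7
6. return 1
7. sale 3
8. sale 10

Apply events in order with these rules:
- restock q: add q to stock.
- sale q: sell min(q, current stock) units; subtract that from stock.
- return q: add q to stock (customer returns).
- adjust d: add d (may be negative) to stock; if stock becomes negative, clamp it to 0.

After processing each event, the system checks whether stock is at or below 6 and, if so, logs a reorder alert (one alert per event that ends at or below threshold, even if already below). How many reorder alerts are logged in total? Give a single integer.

Answer: 4

Derivation:
Processing events:
Start: stock = 38
  Event 1 (adjust +3): 38 + 3 = 41
  Event 2 (sale 23): sell min(23,41)=23. stock: 41 - 23 = 18. total_sold = 23
  Event 3 (restock 15): 18 + 15 = 33
  Event 4 (sale 23): sell min(23,33)=23. stock: 33 - 23 = 10. total_sold = 46
  Event 5 (sale 7): sell min(7,10)=7. stock: 10 - 7 = 3. total_sold = 53
  Event 6 (return 1): 3 + 1 = 4
  Event 7 (sale 3): sell min(3,4)=3. stock: 4 - 3 = 1. total_sold = 56
  Event 8 (sale 10): sell min(10,1)=1. stock: 1 - 1 = 0. total_sold = 57
Final: stock = 0, total_sold = 57

Checking against threshold 6:
  After event 1: stock=41 > 6
  After event 2: stock=18 > 6
  After event 3: stock=33 > 6
  After event 4: stock=10 > 6
  After event 5: stock=3 <= 6 -> ALERT
  After event 6: stock=4 <= 6 -> ALERT
  After event 7: stock=1 <= 6 -> ALERT
  After event 8: stock=0 <= 6 -> ALERT
Alert events: [5, 6, 7, 8]. Count = 4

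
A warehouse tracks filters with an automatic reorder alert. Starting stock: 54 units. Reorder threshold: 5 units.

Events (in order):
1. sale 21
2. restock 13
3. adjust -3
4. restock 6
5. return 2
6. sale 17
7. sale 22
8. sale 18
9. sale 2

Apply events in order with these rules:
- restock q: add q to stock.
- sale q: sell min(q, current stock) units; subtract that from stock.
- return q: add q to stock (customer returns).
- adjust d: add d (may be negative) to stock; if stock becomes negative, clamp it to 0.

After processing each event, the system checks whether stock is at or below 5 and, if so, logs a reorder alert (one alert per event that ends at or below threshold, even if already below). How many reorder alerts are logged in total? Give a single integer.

Processing events:
Start: stock = 54
  Event 1 (sale 21): sell min(21,54)=21. stock: 54 - 21 = 33. total_sold = 21
  Event 2 (restock 13): 33 + 13 = 46
  Event 3 (adjust -3): 46 + -3 = 43
  Event 4 (restock 6): 43 + 6 = 49
  Event 5 (return 2): 49 + 2 = 51
  Event 6 (sale 17): sell min(17,51)=17. stock: 51 - 17 = 34. total_sold = 38
  Event 7 (sale 22): sell min(22,34)=22. stock: 34 - 22 = 12. total_sold = 60
  Event 8 (sale 18): sell min(18,12)=12. stock: 12 - 12 = 0. total_sold = 72
  Event 9 (sale 2): sell min(2,0)=0. stock: 0 - 0 = 0. total_sold = 72
Final: stock = 0, total_sold = 72

Checking against threshold 5:
  After event 1: stock=33 > 5
  After event 2: stock=46 > 5
  After event 3: stock=43 > 5
  After event 4: stock=49 > 5
  After event 5: stock=51 > 5
  After event 6: stock=34 > 5
  After event 7: stock=12 > 5
  After event 8: stock=0 <= 5 -> ALERT
  After event 9: stock=0 <= 5 -> ALERT
Alert events: [8, 9]. Count = 2

Answer: 2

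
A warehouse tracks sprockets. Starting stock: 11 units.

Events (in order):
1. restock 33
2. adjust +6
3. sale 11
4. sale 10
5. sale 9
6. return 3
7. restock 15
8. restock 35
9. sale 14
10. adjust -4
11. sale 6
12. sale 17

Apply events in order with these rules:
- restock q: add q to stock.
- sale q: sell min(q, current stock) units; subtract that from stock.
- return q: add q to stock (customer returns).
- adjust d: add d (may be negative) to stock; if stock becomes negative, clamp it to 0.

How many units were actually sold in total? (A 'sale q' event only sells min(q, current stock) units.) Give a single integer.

Answer: 67

Derivation:
Processing events:
Start: stock = 11
  Event 1 (restock 33): 11 + 33 = 44
  Event 2 (adjust +6): 44 + 6 = 50
  Event 3 (sale 11): sell min(11,50)=11. stock: 50 - 11 = 39. total_sold = 11
  Event 4 (sale 10): sell min(10,39)=10. stock: 39 - 10 = 29. total_sold = 21
  Event 5 (sale 9): sell min(9,29)=9. stock: 29 - 9 = 20. total_sold = 30
  Event 6 (return 3): 20 + 3 = 23
  Event 7 (restock 15): 23 + 15 = 38
  Event 8 (restock 35): 38 + 35 = 73
  Event 9 (sale 14): sell min(14,73)=14. stock: 73 - 14 = 59. total_sold = 44
  Event 10 (adjust -4): 59 + -4 = 55
  Event 11 (sale 6): sell min(6,55)=6. stock: 55 - 6 = 49. total_sold = 50
  Event 12 (sale 17): sell min(17,49)=17. stock: 49 - 17 = 32. total_sold = 67
Final: stock = 32, total_sold = 67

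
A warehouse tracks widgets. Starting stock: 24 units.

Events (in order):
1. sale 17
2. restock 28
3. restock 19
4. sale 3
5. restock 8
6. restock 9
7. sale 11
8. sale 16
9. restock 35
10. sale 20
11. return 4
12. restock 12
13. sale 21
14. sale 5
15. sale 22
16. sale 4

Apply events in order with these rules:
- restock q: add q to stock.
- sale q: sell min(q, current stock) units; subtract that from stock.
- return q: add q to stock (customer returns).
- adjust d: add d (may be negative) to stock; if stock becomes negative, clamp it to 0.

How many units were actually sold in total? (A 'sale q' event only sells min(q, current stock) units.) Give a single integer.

Processing events:
Start: stock = 24
  Event 1 (sale 17): sell min(17,24)=17. stock: 24 - 17 = 7. total_sold = 17
  Event 2 (restock 28): 7 + 28 = 35
  Event 3 (restock 19): 35 + 19 = 54
  Event 4 (sale 3): sell min(3,54)=3. stock: 54 - 3 = 51. total_sold = 20
  Event 5 (restock 8): 51 + 8 = 59
  Event 6 (restock 9): 59 + 9 = 68
  Event 7 (sale 11): sell min(11,68)=11. stock: 68 - 11 = 57. total_sold = 31
  Event 8 (sale 16): sell min(16,57)=16. stock: 57 - 16 = 41. total_sold = 47
  Event 9 (restock 35): 41 + 35 = 76
  Event 10 (sale 20): sell min(20,76)=20. stock: 76 - 20 = 56. total_sold = 67
  Event 11 (return 4): 56 + 4 = 60
  Event 12 (restock 12): 60 + 12 = 72
  Event 13 (sale 21): sell min(21,72)=21. stock: 72 - 21 = 51. total_sold = 88
  Event 14 (sale 5): sell min(5,51)=5. stock: 51 - 5 = 46. total_sold = 93
  Event 15 (sale 22): sell min(22,46)=22. stock: 46 - 22 = 24. total_sold = 115
  Event 16 (sale 4): sell min(4,24)=4. stock: 24 - 4 = 20. total_sold = 119
Final: stock = 20, total_sold = 119

Answer: 119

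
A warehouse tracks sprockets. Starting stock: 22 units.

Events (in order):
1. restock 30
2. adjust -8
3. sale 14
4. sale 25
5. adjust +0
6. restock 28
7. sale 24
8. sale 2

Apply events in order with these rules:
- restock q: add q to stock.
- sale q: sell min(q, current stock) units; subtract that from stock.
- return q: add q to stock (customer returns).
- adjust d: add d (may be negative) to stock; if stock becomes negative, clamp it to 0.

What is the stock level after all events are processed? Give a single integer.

Answer: 7

Derivation:
Processing events:
Start: stock = 22
  Event 1 (restock 30): 22 + 30 = 52
  Event 2 (adjust -8): 52 + -8 = 44
  Event 3 (sale 14): sell min(14,44)=14. stock: 44 - 14 = 30. total_sold = 14
  Event 4 (sale 25): sell min(25,30)=25. stock: 30 - 25 = 5. total_sold = 39
  Event 5 (adjust +0): 5 + 0 = 5
  Event 6 (restock 28): 5 + 28 = 33
  Event 7 (sale 24): sell min(24,33)=24. stock: 33 - 24 = 9. total_sold = 63
  Event 8 (sale 2): sell min(2,9)=2. stock: 9 - 2 = 7. total_sold = 65
Final: stock = 7, total_sold = 65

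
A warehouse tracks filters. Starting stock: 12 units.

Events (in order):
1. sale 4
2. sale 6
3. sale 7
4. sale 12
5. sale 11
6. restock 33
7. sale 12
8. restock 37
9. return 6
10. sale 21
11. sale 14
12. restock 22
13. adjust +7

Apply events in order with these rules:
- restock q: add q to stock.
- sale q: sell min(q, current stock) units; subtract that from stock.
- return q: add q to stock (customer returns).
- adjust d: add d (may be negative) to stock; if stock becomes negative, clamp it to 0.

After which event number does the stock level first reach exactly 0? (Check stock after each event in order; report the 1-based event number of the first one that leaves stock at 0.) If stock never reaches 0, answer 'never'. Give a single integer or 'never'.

Processing events:
Start: stock = 12
  Event 1 (sale 4): sell min(4,12)=4. stock: 12 - 4 = 8. total_sold = 4
  Event 2 (sale 6): sell min(6,8)=6. stock: 8 - 6 = 2. total_sold = 10
  Event 3 (sale 7): sell min(7,2)=2. stock: 2 - 2 = 0. total_sold = 12
  Event 4 (sale 12): sell min(12,0)=0. stock: 0 - 0 = 0. total_sold = 12
  Event 5 (sale 11): sell min(11,0)=0. stock: 0 - 0 = 0. total_sold = 12
  Event 6 (restock 33): 0 + 33 = 33
  Event 7 (sale 12): sell min(12,33)=12. stock: 33 - 12 = 21. total_sold = 24
  Event 8 (restock 37): 21 + 37 = 58
  Event 9 (return 6): 58 + 6 = 64
  Event 10 (sale 21): sell min(21,64)=21. stock: 64 - 21 = 43. total_sold = 45
  Event 11 (sale 14): sell min(14,43)=14. stock: 43 - 14 = 29. total_sold = 59
  Event 12 (restock 22): 29 + 22 = 51
  Event 13 (adjust +7): 51 + 7 = 58
Final: stock = 58, total_sold = 59

First zero at event 3.

Answer: 3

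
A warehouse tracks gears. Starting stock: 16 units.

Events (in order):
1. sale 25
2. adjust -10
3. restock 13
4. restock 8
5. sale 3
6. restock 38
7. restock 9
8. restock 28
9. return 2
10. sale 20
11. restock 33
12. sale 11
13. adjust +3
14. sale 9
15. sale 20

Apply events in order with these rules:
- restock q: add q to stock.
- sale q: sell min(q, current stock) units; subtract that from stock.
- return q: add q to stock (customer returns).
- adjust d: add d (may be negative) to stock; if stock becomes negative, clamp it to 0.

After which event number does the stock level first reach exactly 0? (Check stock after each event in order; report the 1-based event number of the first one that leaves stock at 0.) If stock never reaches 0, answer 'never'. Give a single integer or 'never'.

Processing events:
Start: stock = 16
  Event 1 (sale 25): sell min(25,16)=16. stock: 16 - 16 = 0. total_sold = 16
  Event 2 (adjust -10): 0 + -10 = 0 (clamped to 0)
  Event 3 (restock 13): 0 + 13 = 13
  Event 4 (restock 8): 13 + 8 = 21
  Event 5 (sale 3): sell min(3,21)=3. stock: 21 - 3 = 18. total_sold = 19
  Event 6 (restock 38): 18 + 38 = 56
  Event 7 (restock 9): 56 + 9 = 65
  Event 8 (restock 28): 65 + 28 = 93
  Event 9 (return 2): 93 + 2 = 95
  Event 10 (sale 20): sell min(20,95)=20. stock: 95 - 20 = 75. total_sold = 39
  Event 11 (restock 33): 75 + 33 = 108
  Event 12 (sale 11): sell min(11,108)=11. stock: 108 - 11 = 97. total_sold = 50
  Event 13 (adjust +3): 97 + 3 = 100
  Event 14 (sale 9): sell min(9,100)=9. stock: 100 - 9 = 91. total_sold = 59
  Event 15 (sale 20): sell min(20,91)=20. stock: 91 - 20 = 71. total_sold = 79
Final: stock = 71, total_sold = 79

First zero at event 1.

Answer: 1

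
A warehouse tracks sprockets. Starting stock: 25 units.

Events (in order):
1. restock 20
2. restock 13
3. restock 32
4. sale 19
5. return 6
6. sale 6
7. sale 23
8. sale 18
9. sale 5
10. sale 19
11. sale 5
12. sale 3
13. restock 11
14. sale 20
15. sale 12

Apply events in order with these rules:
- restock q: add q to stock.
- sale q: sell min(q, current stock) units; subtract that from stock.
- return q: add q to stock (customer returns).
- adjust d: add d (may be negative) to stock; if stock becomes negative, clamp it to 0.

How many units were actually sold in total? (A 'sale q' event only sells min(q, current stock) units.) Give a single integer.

Processing events:
Start: stock = 25
  Event 1 (restock 20): 25 + 20 = 45
  Event 2 (restock 13): 45 + 13 = 58
  Event 3 (restock 32): 58 + 32 = 90
  Event 4 (sale 19): sell min(19,90)=19. stock: 90 - 19 = 71. total_sold = 19
  Event 5 (return 6): 71 + 6 = 77
  Event 6 (sale 6): sell min(6,77)=6. stock: 77 - 6 = 71. total_sold = 25
  Event 7 (sale 23): sell min(23,71)=23. stock: 71 - 23 = 48. total_sold = 48
  Event 8 (sale 18): sell min(18,48)=18. stock: 48 - 18 = 30. total_sold = 66
  Event 9 (sale 5): sell min(5,30)=5. stock: 30 - 5 = 25. total_sold = 71
  Event 10 (sale 19): sell min(19,25)=19. stock: 25 - 19 = 6. total_sold = 90
  Event 11 (sale 5): sell min(5,6)=5. stock: 6 - 5 = 1. total_sold = 95
  Event 12 (sale 3): sell min(3,1)=1. stock: 1 - 1 = 0. total_sold = 96
  Event 13 (restock 11): 0 + 11 = 11
  Event 14 (sale 20): sell min(20,11)=11. stock: 11 - 11 = 0. total_sold = 107
  Event 15 (sale 12): sell min(12,0)=0. stock: 0 - 0 = 0. total_sold = 107
Final: stock = 0, total_sold = 107

Answer: 107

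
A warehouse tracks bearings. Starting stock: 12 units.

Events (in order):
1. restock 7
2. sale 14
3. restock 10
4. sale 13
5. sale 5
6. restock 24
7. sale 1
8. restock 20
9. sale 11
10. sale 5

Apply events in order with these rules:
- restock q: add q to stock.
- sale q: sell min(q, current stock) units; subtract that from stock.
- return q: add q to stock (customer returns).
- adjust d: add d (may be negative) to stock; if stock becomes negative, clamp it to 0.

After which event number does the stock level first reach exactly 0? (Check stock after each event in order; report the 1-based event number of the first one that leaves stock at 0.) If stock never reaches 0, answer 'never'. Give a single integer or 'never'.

Processing events:
Start: stock = 12
  Event 1 (restock 7): 12 + 7 = 19
  Event 2 (sale 14): sell min(14,19)=14. stock: 19 - 14 = 5. total_sold = 14
  Event 3 (restock 10): 5 + 10 = 15
  Event 4 (sale 13): sell min(13,15)=13. stock: 15 - 13 = 2. total_sold = 27
  Event 5 (sale 5): sell min(5,2)=2. stock: 2 - 2 = 0. total_sold = 29
  Event 6 (restock 24): 0 + 24 = 24
  Event 7 (sale 1): sell min(1,24)=1. stock: 24 - 1 = 23. total_sold = 30
  Event 8 (restock 20): 23 + 20 = 43
  Event 9 (sale 11): sell min(11,43)=11. stock: 43 - 11 = 32. total_sold = 41
  Event 10 (sale 5): sell min(5,32)=5. stock: 32 - 5 = 27. total_sold = 46
Final: stock = 27, total_sold = 46

First zero at event 5.

Answer: 5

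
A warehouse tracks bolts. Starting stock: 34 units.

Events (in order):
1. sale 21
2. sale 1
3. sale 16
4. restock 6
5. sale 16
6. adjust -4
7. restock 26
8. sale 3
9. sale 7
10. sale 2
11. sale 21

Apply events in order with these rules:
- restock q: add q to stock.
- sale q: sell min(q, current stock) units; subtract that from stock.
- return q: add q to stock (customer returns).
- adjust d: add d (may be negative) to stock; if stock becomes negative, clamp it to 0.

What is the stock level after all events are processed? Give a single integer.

Answer: 0

Derivation:
Processing events:
Start: stock = 34
  Event 1 (sale 21): sell min(21,34)=21. stock: 34 - 21 = 13. total_sold = 21
  Event 2 (sale 1): sell min(1,13)=1. stock: 13 - 1 = 12. total_sold = 22
  Event 3 (sale 16): sell min(16,12)=12. stock: 12 - 12 = 0. total_sold = 34
  Event 4 (restock 6): 0 + 6 = 6
  Event 5 (sale 16): sell min(16,6)=6. stock: 6 - 6 = 0. total_sold = 40
  Event 6 (adjust -4): 0 + -4 = 0 (clamped to 0)
  Event 7 (restock 26): 0 + 26 = 26
  Event 8 (sale 3): sell min(3,26)=3. stock: 26 - 3 = 23. total_sold = 43
  Event 9 (sale 7): sell min(7,23)=7. stock: 23 - 7 = 16. total_sold = 50
  Event 10 (sale 2): sell min(2,16)=2. stock: 16 - 2 = 14. total_sold = 52
  Event 11 (sale 21): sell min(21,14)=14. stock: 14 - 14 = 0. total_sold = 66
Final: stock = 0, total_sold = 66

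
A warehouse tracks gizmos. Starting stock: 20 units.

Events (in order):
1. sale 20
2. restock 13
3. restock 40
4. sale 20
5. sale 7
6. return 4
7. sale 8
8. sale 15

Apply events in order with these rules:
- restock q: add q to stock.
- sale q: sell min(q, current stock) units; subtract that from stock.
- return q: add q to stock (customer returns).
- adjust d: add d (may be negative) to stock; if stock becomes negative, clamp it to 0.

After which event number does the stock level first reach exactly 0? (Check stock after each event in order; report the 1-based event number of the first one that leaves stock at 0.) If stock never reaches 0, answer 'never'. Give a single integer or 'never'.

Processing events:
Start: stock = 20
  Event 1 (sale 20): sell min(20,20)=20. stock: 20 - 20 = 0. total_sold = 20
  Event 2 (restock 13): 0 + 13 = 13
  Event 3 (restock 40): 13 + 40 = 53
  Event 4 (sale 20): sell min(20,53)=20. stock: 53 - 20 = 33. total_sold = 40
  Event 5 (sale 7): sell min(7,33)=7. stock: 33 - 7 = 26. total_sold = 47
  Event 6 (return 4): 26 + 4 = 30
  Event 7 (sale 8): sell min(8,30)=8. stock: 30 - 8 = 22. total_sold = 55
  Event 8 (sale 15): sell min(15,22)=15. stock: 22 - 15 = 7. total_sold = 70
Final: stock = 7, total_sold = 70

First zero at event 1.

Answer: 1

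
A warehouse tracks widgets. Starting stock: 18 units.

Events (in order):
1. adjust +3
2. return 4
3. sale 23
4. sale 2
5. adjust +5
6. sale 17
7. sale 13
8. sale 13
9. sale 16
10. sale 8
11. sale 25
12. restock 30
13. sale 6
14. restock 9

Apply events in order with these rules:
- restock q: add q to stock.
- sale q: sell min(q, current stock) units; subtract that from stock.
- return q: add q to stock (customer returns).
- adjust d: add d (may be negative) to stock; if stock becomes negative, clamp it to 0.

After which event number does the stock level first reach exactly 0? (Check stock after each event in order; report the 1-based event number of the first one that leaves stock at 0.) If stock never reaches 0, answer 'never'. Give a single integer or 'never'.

Answer: 4

Derivation:
Processing events:
Start: stock = 18
  Event 1 (adjust +3): 18 + 3 = 21
  Event 2 (return 4): 21 + 4 = 25
  Event 3 (sale 23): sell min(23,25)=23. stock: 25 - 23 = 2. total_sold = 23
  Event 4 (sale 2): sell min(2,2)=2. stock: 2 - 2 = 0. total_sold = 25
  Event 5 (adjust +5): 0 + 5 = 5
  Event 6 (sale 17): sell min(17,5)=5. stock: 5 - 5 = 0. total_sold = 30
  Event 7 (sale 13): sell min(13,0)=0. stock: 0 - 0 = 0. total_sold = 30
  Event 8 (sale 13): sell min(13,0)=0. stock: 0 - 0 = 0. total_sold = 30
  Event 9 (sale 16): sell min(16,0)=0. stock: 0 - 0 = 0. total_sold = 30
  Event 10 (sale 8): sell min(8,0)=0. stock: 0 - 0 = 0. total_sold = 30
  Event 11 (sale 25): sell min(25,0)=0. stock: 0 - 0 = 0. total_sold = 30
  Event 12 (restock 30): 0 + 30 = 30
  Event 13 (sale 6): sell min(6,30)=6. stock: 30 - 6 = 24. total_sold = 36
  Event 14 (restock 9): 24 + 9 = 33
Final: stock = 33, total_sold = 36

First zero at event 4.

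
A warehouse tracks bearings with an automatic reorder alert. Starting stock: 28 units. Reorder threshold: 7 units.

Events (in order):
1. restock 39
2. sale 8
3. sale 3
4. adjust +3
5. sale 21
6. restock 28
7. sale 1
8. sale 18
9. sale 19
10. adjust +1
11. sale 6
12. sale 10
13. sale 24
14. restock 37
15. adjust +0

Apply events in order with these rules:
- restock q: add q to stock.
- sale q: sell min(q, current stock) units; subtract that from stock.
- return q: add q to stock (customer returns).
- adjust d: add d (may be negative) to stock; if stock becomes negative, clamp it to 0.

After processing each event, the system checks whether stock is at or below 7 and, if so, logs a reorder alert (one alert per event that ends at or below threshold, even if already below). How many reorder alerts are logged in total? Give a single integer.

Answer: 1

Derivation:
Processing events:
Start: stock = 28
  Event 1 (restock 39): 28 + 39 = 67
  Event 2 (sale 8): sell min(8,67)=8. stock: 67 - 8 = 59. total_sold = 8
  Event 3 (sale 3): sell min(3,59)=3. stock: 59 - 3 = 56. total_sold = 11
  Event 4 (adjust +3): 56 + 3 = 59
  Event 5 (sale 21): sell min(21,59)=21. stock: 59 - 21 = 38. total_sold = 32
  Event 6 (restock 28): 38 + 28 = 66
  Event 7 (sale 1): sell min(1,66)=1. stock: 66 - 1 = 65. total_sold = 33
  Event 8 (sale 18): sell min(18,65)=18. stock: 65 - 18 = 47. total_sold = 51
  Event 9 (sale 19): sell min(19,47)=19. stock: 47 - 19 = 28. total_sold = 70
  Event 10 (adjust +1): 28 + 1 = 29
  Event 11 (sale 6): sell min(6,29)=6. stock: 29 - 6 = 23. total_sold = 76
  Event 12 (sale 10): sell min(10,23)=10. stock: 23 - 10 = 13. total_sold = 86
  Event 13 (sale 24): sell min(24,13)=13. stock: 13 - 13 = 0. total_sold = 99
  Event 14 (restock 37): 0 + 37 = 37
  Event 15 (adjust +0): 37 + 0 = 37
Final: stock = 37, total_sold = 99

Checking against threshold 7:
  After event 1: stock=67 > 7
  After event 2: stock=59 > 7
  After event 3: stock=56 > 7
  After event 4: stock=59 > 7
  After event 5: stock=38 > 7
  After event 6: stock=66 > 7
  After event 7: stock=65 > 7
  After event 8: stock=47 > 7
  After event 9: stock=28 > 7
  After event 10: stock=29 > 7
  After event 11: stock=23 > 7
  After event 12: stock=13 > 7
  After event 13: stock=0 <= 7 -> ALERT
  After event 14: stock=37 > 7
  After event 15: stock=37 > 7
Alert events: [13]. Count = 1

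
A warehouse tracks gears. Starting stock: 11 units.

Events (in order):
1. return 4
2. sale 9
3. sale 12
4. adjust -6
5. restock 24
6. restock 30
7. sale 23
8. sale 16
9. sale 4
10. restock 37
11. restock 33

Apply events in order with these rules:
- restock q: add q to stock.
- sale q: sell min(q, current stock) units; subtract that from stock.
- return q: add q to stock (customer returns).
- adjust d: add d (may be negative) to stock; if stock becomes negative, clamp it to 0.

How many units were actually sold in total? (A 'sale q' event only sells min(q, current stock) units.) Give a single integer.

Answer: 58

Derivation:
Processing events:
Start: stock = 11
  Event 1 (return 4): 11 + 4 = 15
  Event 2 (sale 9): sell min(9,15)=9. stock: 15 - 9 = 6. total_sold = 9
  Event 3 (sale 12): sell min(12,6)=6. stock: 6 - 6 = 0. total_sold = 15
  Event 4 (adjust -6): 0 + -6 = 0 (clamped to 0)
  Event 5 (restock 24): 0 + 24 = 24
  Event 6 (restock 30): 24 + 30 = 54
  Event 7 (sale 23): sell min(23,54)=23. stock: 54 - 23 = 31. total_sold = 38
  Event 8 (sale 16): sell min(16,31)=16. stock: 31 - 16 = 15. total_sold = 54
  Event 9 (sale 4): sell min(4,15)=4. stock: 15 - 4 = 11. total_sold = 58
  Event 10 (restock 37): 11 + 37 = 48
  Event 11 (restock 33): 48 + 33 = 81
Final: stock = 81, total_sold = 58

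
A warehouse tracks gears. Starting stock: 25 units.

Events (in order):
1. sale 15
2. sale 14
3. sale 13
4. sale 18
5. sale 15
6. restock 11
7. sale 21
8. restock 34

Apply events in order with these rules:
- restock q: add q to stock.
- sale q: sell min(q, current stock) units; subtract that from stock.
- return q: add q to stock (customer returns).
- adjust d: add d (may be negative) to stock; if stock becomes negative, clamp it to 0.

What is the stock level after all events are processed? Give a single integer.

Answer: 34

Derivation:
Processing events:
Start: stock = 25
  Event 1 (sale 15): sell min(15,25)=15. stock: 25 - 15 = 10. total_sold = 15
  Event 2 (sale 14): sell min(14,10)=10. stock: 10 - 10 = 0. total_sold = 25
  Event 3 (sale 13): sell min(13,0)=0. stock: 0 - 0 = 0. total_sold = 25
  Event 4 (sale 18): sell min(18,0)=0. stock: 0 - 0 = 0. total_sold = 25
  Event 5 (sale 15): sell min(15,0)=0. stock: 0 - 0 = 0. total_sold = 25
  Event 6 (restock 11): 0 + 11 = 11
  Event 7 (sale 21): sell min(21,11)=11. stock: 11 - 11 = 0. total_sold = 36
  Event 8 (restock 34): 0 + 34 = 34
Final: stock = 34, total_sold = 36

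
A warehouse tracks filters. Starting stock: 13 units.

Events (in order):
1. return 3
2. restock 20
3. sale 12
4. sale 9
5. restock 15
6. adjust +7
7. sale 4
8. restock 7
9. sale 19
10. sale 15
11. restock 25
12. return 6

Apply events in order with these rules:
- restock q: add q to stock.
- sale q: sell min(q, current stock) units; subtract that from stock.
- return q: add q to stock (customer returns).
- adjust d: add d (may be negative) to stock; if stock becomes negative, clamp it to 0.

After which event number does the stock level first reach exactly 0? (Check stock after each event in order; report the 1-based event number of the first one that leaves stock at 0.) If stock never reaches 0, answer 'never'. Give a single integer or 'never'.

Processing events:
Start: stock = 13
  Event 1 (return 3): 13 + 3 = 16
  Event 2 (restock 20): 16 + 20 = 36
  Event 3 (sale 12): sell min(12,36)=12. stock: 36 - 12 = 24. total_sold = 12
  Event 4 (sale 9): sell min(9,24)=9. stock: 24 - 9 = 15. total_sold = 21
  Event 5 (restock 15): 15 + 15 = 30
  Event 6 (adjust +7): 30 + 7 = 37
  Event 7 (sale 4): sell min(4,37)=4. stock: 37 - 4 = 33. total_sold = 25
  Event 8 (restock 7): 33 + 7 = 40
  Event 9 (sale 19): sell min(19,40)=19. stock: 40 - 19 = 21. total_sold = 44
  Event 10 (sale 15): sell min(15,21)=15. stock: 21 - 15 = 6. total_sold = 59
  Event 11 (restock 25): 6 + 25 = 31
  Event 12 (return 6): 31 + 6 = 37
Final: stock = 37, total_sold = 59

Stock never reaches 0.

Answer: never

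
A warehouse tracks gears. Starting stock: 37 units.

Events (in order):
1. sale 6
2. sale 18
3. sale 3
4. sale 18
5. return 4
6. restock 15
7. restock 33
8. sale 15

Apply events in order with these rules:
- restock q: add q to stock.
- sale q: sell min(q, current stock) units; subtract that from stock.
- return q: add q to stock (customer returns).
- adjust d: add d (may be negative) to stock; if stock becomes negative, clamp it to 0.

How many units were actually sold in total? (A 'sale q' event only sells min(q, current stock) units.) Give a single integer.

Answer: 52

Derivation:
Processing events:
Start: stock = 37
  Event 1 (sale 6): sell min(6,37)=6. stock: 37 - 6 = 31. total_sold = 6
  Event 2 (sale 18): sell min(18,31)=18. stock: 31 - 18 = 13. total_sold = 24
  Event 3 (sale 3): sell min(3,13)=3. stock: 13 - 3 = 10. total_sold = 27
  Event 4 (sale 18): sell min(18,10)=10. stock: 10 - 10 = 0. total_sold = 37
  Event 5 (return 4): 0 + 4 = 4
  Event 6 (restock 15): 4 + 15 = 19
  Event 7 (restock 33): 19 + 33 = 52
  Event 8 (sale 15): sell min(15,52)=15. stock: 52 - 15 = 37. total_sold = 52
Final: stock = 37, total_sold = 52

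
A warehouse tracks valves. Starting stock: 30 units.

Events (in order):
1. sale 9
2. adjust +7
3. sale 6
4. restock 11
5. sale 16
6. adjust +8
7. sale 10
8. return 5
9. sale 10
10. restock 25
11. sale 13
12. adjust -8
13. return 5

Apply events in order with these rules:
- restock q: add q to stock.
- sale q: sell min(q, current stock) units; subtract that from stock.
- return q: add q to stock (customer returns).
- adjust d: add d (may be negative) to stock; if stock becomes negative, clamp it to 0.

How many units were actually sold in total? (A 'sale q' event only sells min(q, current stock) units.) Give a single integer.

Processing events:
Start: stock = 30
  Event 1 (sale 9): sell min(9,30)=9. stock: 30 - 9 = 21. total_sold = 9
  Event 2 (adjust +7): 21 + 7 = 28
  Event 3 (sale 6): sell min(6,28)=6. stock: 28 - 6 = 22. total_sold = 15
  Event 4 (restock 11): 22 + 11 = 33
  Event 5 (sale 16): sell min(16,33)=16. stock: 33 - 16 = 17. total_sold = 31
  Event 6 (adjust +8): 17 + 8 = 25
  Event 7 (sale 10): sell min(10,25)=10. stock: 25 - 10 = 15. total_sold = 41
  Event 8 (return 5): 15 + 5 = 20
  Event 9 (sale 10): sell min(10,20)=10. stock: 20 - 10 = 10. total_sold = 51
  Event 10 (restock 25): 10 + 25 = 35
  Event 11 (sale 13): sell min(13,35)=13. stock: 35 - 13 = 22. total_sold = 64
  Event 12 (adjust -8): 22 + -8 = 14
  Event 13 (return 5): 14 + 5 = 19
Final: stock = 19, total_sold = 64

Answer: 64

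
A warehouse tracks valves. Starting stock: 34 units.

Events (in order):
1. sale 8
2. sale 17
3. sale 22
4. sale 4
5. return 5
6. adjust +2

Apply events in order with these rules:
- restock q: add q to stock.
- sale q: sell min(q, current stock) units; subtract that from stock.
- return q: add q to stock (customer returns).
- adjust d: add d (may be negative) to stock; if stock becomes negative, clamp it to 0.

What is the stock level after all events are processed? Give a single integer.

Answer: 7

Derivation:
Processing events:
Start: stock = 34
  Event 1 (sale 8): sell min(8,34)=8. stock: 34 - 8 = 26. total_sold = 8
  Event 2 (sale 17): sell min(17,26)=17. stock: 26 - 17 = 9. total_sold = 25
  Event 3 (sale 22): sell min(22,9)=9. stock: 9 - 9 = 0. total_sold = 34
  Event 4 (sale 4): sell min(4,0)=0. stock: 0 - 0 = 0. total_sold = 34
  Event 5 (return 5): 0 + 5 = 5
  Event 6 (adjust +2): 5 + 2 = 7
Final: stock = 7, total_sold = 34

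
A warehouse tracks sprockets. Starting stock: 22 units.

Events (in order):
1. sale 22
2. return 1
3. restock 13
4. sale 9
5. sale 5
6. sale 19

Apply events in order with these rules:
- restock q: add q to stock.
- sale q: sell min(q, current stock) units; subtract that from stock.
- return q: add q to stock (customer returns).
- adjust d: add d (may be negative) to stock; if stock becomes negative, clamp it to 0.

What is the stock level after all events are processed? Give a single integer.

Answer: 0

Derivation:
Processing events:
Start: stock = 22
  Event 1 (sale 22): sell min(22,22)=22. stock: 22 - 22 = 0. total_sold = 22
  Event 2 (return 1): 0 + 1 = 1
  Event 3 (restock 13): 1 + 13 = 14
  Event 4 (sale 9): sell min(9,14)=9. stock: 14 - 9 = 5. total_sold = 31
  Event 5 (sale 5): sell min(5,5)=5. stock: 5 - 5 = 0. total_sold = 36
  Event 6 (sale 19): sell min(19,0)=0. stock: 0 - 0 = 0. total_sold = 36
Final: stock = 0, total_sold = 36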